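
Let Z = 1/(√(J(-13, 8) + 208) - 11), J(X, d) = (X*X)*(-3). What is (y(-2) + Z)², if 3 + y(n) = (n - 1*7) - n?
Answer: (4211 + I*√299)²/176400 ≈ 100.52 + 0.82557*I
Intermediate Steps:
J(X, d) = -3*X² (J(X, d) = X²*(-3) = -3*X²)
y(n) = -10 (y(n) = -3 + ((n - 1*7) - n) = -3 + ((n - 7) - n) = -3 + ((-7 + n) - n) = -3 - 7 = -10)
Z = 1/(-11 + I*√299) (Z = 1/(√(-3*(-13)² + 208) - 11) = 1/(√(-3*169 + 208) - 11) = 1/(√(-507 + 208) - 11) = 1/(√(-299) - 11) = 1/(I*√299 - 11) = 1/(-11 + I*√299) ≈ -0.02619 - 0.041171*I)
(y(-2) + Z)² = (-10 + (-11/420 - I*√299/420))² = (-4211/420 - I*√299/420)²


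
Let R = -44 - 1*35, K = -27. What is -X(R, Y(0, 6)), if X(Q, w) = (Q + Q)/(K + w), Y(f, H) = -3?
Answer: -79/15 ≈ -5.2667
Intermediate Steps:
R = -79 (R = -44 - 35 = -79)
X(Q, w) = 2*Q/(-27 + w) (X(Q, w) = (Q + Q)/(-27 + w) = (2*Q)/(-27 + w) = 2*Q/(-27 + w))
-X(R, Y(0, 6)) = -2*(-79)/(-27 - 3) = -2*(-79)/(-30) = -2*(-79)*(-1)/30 = -1*79/15 = -79/15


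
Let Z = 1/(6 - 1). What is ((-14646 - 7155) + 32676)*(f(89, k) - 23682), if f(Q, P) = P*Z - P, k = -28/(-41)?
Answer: -10559455350/41 ≈ -2.5755e+8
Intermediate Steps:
Z = 1/5 ≈ 0.20000
k = 28/41 (k = -28*(-1/41) = 28/41 ≈ 0.68293)
f(Q, P) = -4*P/5 (f(Q, P) = P*(1/5) - P = P/5 - P = -4*P/5)
((-14646 - 7155) + 32676)*(f(89, k) - 23682) = ((-14646 - 7155) + 32676)*(-4/5*28/41 - 23682) = (-21801 + 32676)*(-112/205 - 23682) = 10875*(-4854922/205) = -10559455350/41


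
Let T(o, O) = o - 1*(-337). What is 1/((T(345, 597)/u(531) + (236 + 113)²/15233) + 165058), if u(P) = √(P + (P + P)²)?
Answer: 43219720702507708125/7134106238625906907632539 - 2373813076470*√5015/7134106238625906907632539 ≈ 6.0582e-6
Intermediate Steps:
T(o, O) = 337 + o (T(o, O) = o + 337 = 337 + o)
u(P) = √(P + 4*P²) (u(P) = √(P + (2*P)²) = √(P + 4*P²))
1/((T(345, 597)/u(531) + (236 + 113)²/15233) + 165058) = 1/(((337 + 345)/(√(531*(1 + 4*531))) + (236 + 113)²/15233) + 165058) = 1/((682/(√(531*(1 + 2124))) + 349²*(1/15233)) + 165058) = 1/((682/(√(531*2125)) + 121801*(1/15233)) + 165058) = 1/((682/(√1128375) + 121801/15233) + 165058) = 1/((682/((15*√5015)) + 121801/15233) + 165058) = 1/((682*(√5015/75225) + 121801/15233) + 165058) = 1/((682*√5015/75225 + 121801/15233) + 165058) = 1/((121801/15233 + 682*√5015/75225) + 165058) = 1/(2514450315/15233 + 682*√5015/75225)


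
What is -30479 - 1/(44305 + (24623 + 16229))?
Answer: -2595500204/85157 ≈ -30479.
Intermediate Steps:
-30479 - 1/(44305 + (24623 + 16229)) = -30479 - 1/(44305 + 40852) = -30479 - 1/85157 = -2595500204/85157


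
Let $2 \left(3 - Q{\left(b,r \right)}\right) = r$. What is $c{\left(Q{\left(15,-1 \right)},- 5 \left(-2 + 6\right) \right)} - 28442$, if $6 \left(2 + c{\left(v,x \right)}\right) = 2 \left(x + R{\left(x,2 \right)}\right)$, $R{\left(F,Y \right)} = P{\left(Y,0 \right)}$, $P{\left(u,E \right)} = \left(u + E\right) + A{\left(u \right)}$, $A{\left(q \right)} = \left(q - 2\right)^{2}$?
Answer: $-28450$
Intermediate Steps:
$Q{\left(b,r \right)} = 3 - \frac{r}{2}$
$A{\left(q \right)} = \left(-2 + q\right)^{2}$
$P{\left(u,E \right)} = E + u + \left(-2 + u\right)^{2}$ ($P{\left(u,E \right)} = \left(u + E\right) + \left(-2 + u\right)^{2} = \left(E + u\right) + \left(-2 + u\right)^{2} = E + u + \left(-2 + u\right)^{2}$)
$R{\left(F,Y \right)} = Y + \left(-2 + Y\right)^{2}$ ($R{\left(F,Y \right)} = 0 + Y + \left(-2 + Y\right)^{2} = Y + \left(-2 + Y\right)^{2}$)
$c{\left(v,x \right)} = - \frac{4}{3} + \frac{x}{3}$ ($c{\left(v,x \right)} = -2 + \frac{2 \left(x + \left(2 + \left(-2 + 2\right)^{2}\right)\right)}{6} = -2 + \frac{2 \left(x + \left(2 + 0^{2}\right)\right)}{6} = -2 + \frac{2 \left(x + \left(2 + 0\right)\right)}{6} = -2 + \frac{2 \left(x + 2\right)}{6} = -2 + \frac{2 \left(2 + x\right)}{6} = -2 + \frac{4 + 2 x}{6} = -2 + \left(\frac{2}{3} + \frac{x}{3}\right) = - \frac{4}{3} + \frac{x}{3}$)
$c{\left(Q{\left(15,-1 \right)},- 5 \left(-2 + 6\right) \right)} - 28442 = \left(- \frac{4}{3} + \frac{\left(-5\right) \left(-2 + 6\right)}{3}\right) - 28442 = \left(- \frac{4}{3} + \frac{\left(-5\right) 4}{3}\right) - 28442 = \left(- \frac{4}{3} + \frac{1}{3} \left(-20\right)\right) - 28442 = \left(- \frac{4}{3} - \frac{20}{3}\right) - 28442 = -8 - 28442 = -28450$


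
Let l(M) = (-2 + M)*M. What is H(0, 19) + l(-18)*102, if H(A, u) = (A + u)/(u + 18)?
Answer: 1358659/37 ≈ 36721.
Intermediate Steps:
l(M) = M*(-2 + M)
H(A, u) = (A + u)/(18 + u)
H(0, 19) + l(-18)*102 = (0 + 19)/(18 + 19) - 18*(-2 - 18)*102 = 19/37 - 18*(-20)*102 = (1/37)*19 + 360*102 = 19/37 + 36720 = 1358659/37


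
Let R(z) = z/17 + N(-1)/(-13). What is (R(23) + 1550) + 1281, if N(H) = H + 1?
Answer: 48150/17 ≈ 2832.4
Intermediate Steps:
N(H) = 1 + H
R(z) = z/17 (R(z) = z/17 + (1 - 1)/(-13) = z*(1/17) + 0*(-1/13) = z/17 + 0 = z/17)
(R(23) + 1550) + 1281 = ((1/17)*23 + 1550) + 1281 = (23/17 + 1550) + 1281 = 26373/17 + 1281 = 48150/17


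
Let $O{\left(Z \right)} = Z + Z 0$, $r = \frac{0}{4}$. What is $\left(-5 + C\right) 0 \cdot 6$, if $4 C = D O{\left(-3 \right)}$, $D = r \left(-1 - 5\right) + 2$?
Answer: $0$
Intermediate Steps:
$r = 0$ ($r = 0 \cdot \frac{1}{4} = 0$)
$O{\left(Z \right)} = Z$ ($O{\left(Z \right)} = Z + 0 = Z$)
$D = 2$ ($D = 0 \left(-1 - 5\right) + 2 = 0 \left(-6\right) + 2 = 0 + 2 = 2$)
$C = - \frac{3}{2}$ ($C = \frac{2 \left(-3\right)}{4} = \frac{1}{4} \left(-6\right) = - \frac{3}{2} \approx -1.5$)
$\left(-5 + C\right) 0 \cdot 6 = \left(-5 - \frac{3}{2}\right) 0 \cdot 6 = \left(- \frac{13}{2}\right) 0 = 0$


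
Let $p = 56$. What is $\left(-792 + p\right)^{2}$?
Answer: $541696$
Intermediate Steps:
$\left(-792 + p\right)^{2} = \left(-792 + 56\right)^{2} = \left(-736\right)^{2} = 541696$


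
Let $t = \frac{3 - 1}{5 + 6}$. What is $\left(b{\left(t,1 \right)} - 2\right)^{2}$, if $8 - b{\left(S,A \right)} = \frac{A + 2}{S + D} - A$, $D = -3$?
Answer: $\frac{62500}{961} \approx 65.036$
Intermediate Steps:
$t = \frac{2}{11} \approx 0.18182$
$b{\left(S,A \right)} = 8 + A - \frac{2 + A}{-3 + S}$ ($b{\left(S,A \right)} = 8 - \left(\frac{A + 2}{S - 3} - A\right) = 8 - \left(\frac{2 + A}{-3 + S} - A\right) = 8 - \left(- A + \frac{2 + A}{-3 + S}\right) = 8 + \left(A - \frac{2 + A}{-3 + S}\right) = 8 + A - \frac{2 + A}{-3 + S}$)
$\left(b{\left(t,1 \right)} - 2\right)^{2} = \left(\frac{-26 - 4 + 8 \cdot \frac{2}{11} + 1 \cdot \frac{2}{11}}{-3 + \frac{2}{11}} - 2\right)^{2} = \left(\frac{-26 - 4 + \frac{16}{11} + \frac{2}{11}}{- \frac{31}{11}} - 2\right)^{2} = \left(\left(- \frac{11}{31}\right) \left(- \frac{312}{11}\right) - 2\right)^{2} = \left(\frac{312}{31} - 2\right)^{2} = \left(\frac{250}{31}\right)^{2} = \frac{62500}{961}$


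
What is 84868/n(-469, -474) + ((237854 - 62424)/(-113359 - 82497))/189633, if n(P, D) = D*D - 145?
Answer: 1576011351087367/4169626086981144 ≈ 0.37797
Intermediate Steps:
n(P, D) = -145 + D² (n(P, D) = D² - 145 = -145 + D²)
84868/n(-469, -474) + ((237854 - 62424)/(-113359 - 82497))/189633 = 84868/(-145 + (-474)²) + ((237854 - 62424)/(-113359 - 82497))/189633 = 84868/(-145 + 224676) + (175430/(-195856))*(1/189633) = 84868/224531 + (175430*(-1/195856))*(1/189633) = 84868*(1/224531) - 87715/97928*1/189633 = 84868/224531 - 87715/18570380424 = 1576011351087367/4169626086981144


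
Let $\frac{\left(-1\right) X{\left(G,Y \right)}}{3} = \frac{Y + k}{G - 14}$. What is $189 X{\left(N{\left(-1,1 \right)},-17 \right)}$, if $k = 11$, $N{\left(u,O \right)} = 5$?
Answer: $-378$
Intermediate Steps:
$X{\left(G,Y \right)} = - \frac{3 \left(11 + Y\right)}{-14 + G}$ ($X{\left(G,Y \right)} = - 3 \frac{Y + 11}{G - 14} = - 3 \frac{11 + Y}{-14 + G} = - \frac{3 \left(11 + Y\right)}{-14 + G}$)
$189 X{\left(N{\left(-1,1 \right)},-17 \right)} = 189 \frac{3 \left(-11 - -17\right)}{-14 + 5} = 189 \frac{3 \left(-11 + 17\right)}{-9} = 189 \cdot 3 \left(- \frac{1}{9}\right) 6 = 189 \left(-2\right) = -378$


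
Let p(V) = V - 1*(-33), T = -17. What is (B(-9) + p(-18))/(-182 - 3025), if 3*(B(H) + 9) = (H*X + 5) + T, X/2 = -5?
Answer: -32/3207 ≈ -0.0099782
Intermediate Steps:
X = -10 (X = 2*(-5) = -10)
B(H) = -13 - 10*H/3 (B(H) = -9 + ((H*(-10) + 5) - 17)/3 = -9 + ((-10*H + 5) - 17)/3 = -9 + ((5 - 10*H) - 17)/3 = -9 + (-12 - 10*H)/3 = -9 + (-4 - 10*H/3) = -13 - 10*H/3)
p(V) = 33 + V (p(V) = V + 33 = 33 + V)
(B(-9) + p(-18))/(-182 - 3025) = ((-13 - 10/3*(-9)) + (33 - 18))/(-182 - 3025) = ((-13 + 30) + 15)/(-3207) = (17 + 15)*(-1/3207) = 32*(-1/3207) = -32/3207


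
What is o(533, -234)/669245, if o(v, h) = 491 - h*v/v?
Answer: 145/133849 ≈ 0.0010833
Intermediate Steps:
o(v, h) = 491 - h
o(533, -234)/669245 = (491 - 1*(-234))/669245 = (491 + 234)*(1/669245) = 725*(1/669245) = 145/133849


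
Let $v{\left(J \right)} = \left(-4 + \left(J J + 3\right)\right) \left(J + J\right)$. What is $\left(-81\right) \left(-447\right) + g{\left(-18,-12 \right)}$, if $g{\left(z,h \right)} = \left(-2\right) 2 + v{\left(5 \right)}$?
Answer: $36443$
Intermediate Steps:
$v{\left(J \right)} = 2 J \left(-1 + J^{2}\right)$ ($v{\left(J \right)} = \left(-4 + \left(J^{2} + 3\right)\right) 2 J = \left(-4 + \left(3 + J^{2}\right)\right) 2 J = \left(-1 + J^{2}\right) 2 J = 2 J \left(-1 + J^{2}\right)$)
$g{\left(z,h \right)} = 236$ ($g{\left(z,h \right)} = \left(-2\right) 2 + 2 \cdot 5 \left(-1 + 5^{2}\right) = -4 + 2 \cdot 5 \left(-1 + 25\right) = -4 + 2 \cdot 5 \cdot 24 = -4 + 240 = 236$)
$\left(-81\right) \left(-447\right) + g{\left(-18,-12 \right)} = \left(-81\right) \left(-447\right) + 236 = 36207 + 236 = 36443$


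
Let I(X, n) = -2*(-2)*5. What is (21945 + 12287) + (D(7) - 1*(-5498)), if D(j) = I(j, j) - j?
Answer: 39743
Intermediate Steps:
I(X, n) = 20 (I(X, n) = 4*5 = 20)
D(j) = 20 - j
(21945 + 12287) + (D(7) - 1*(-5498)) = (21945 + 12287) + ((20 - 1*7) - 1*(-5498)) = 34232 + ((20 - 7) + 5498) = 34232 + (13 + 5498) = 34232 + 5511 = 39743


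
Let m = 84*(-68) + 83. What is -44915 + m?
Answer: -50544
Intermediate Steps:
m = -5629 (m = -5712 + 83 = -5629)
-44915 + m = -44915 - 5629 = -50544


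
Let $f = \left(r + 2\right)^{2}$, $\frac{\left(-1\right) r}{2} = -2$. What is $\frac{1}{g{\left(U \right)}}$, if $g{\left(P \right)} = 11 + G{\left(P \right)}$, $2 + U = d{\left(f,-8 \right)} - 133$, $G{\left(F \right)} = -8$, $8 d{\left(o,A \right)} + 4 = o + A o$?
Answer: $\frac{1}{3} \approx 0.33333$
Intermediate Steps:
$r = 4$ ($r = \left(-2\right) \left(-2\right) = 4$)
$f = 36$ ($f = \left(4 + 2\right)^{2} = 6^{2} = 36$)
$d{\left(o,A \right)} = - \frac{1}{2} + \frac{o}{8} + \frac{A o}{8}$ ($d{\left(o,A \right)} = - \frac{1}{2} + \frac{o + A o}{8} = - \frac{1}{2} + \left(\frac{o}{8} + \frac{A o}{8}\right) = - \frac{1}{2} + \frac{o}{8} + \frac{A o}{8}$)
$U = -167$ ($U = -2 + \left(\left(- \frac{1}{2} + \frac{1}{8} \cdot 36 + \frac{1}{8} \left(-8\right) 36\right) - 133\right) = -2 - 165 = -167$)
$g{\left(P \right)} = 3$ ($g{\left(P \right)} = 11 - 8 = 3$)
$\frac{1}{g{\left(U \right)}} = \frac{1}{3}$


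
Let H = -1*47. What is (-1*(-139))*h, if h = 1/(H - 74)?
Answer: -139/121 ≈ -1.1488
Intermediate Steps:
H = -47
h = -1/121 (h = 1/(-47 - 74) = 1/(-121) = -1/121 ≈ -0.0082645)
(-1*(-139))*h = -1*(-139)*(-1/121) = 139*(-1/121) = -139/121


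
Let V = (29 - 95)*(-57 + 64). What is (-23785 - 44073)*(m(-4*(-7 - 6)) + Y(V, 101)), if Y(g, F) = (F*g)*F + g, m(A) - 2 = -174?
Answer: 319848411568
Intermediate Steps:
m(A) = -172 (m(A) = 2 - 174 = -172)
V = -462 (V = -66*7 = -462)
Y(g, F) = g + g*F² (Y(g, F) = g*F² + g = g + g*F²)
(-23785 - 44073)*(m(-4*(-7 - 6)) + Y(V, 101)) = (-23785 - 44073)*(-172 - 462*(1 + 101²)) = -67858*(-172 - 462*(1 + 10201)) = -67858*(-172 - 462*10202) = -67858*(-172 - 4713324) = -67858*(-4713496) = 319848411568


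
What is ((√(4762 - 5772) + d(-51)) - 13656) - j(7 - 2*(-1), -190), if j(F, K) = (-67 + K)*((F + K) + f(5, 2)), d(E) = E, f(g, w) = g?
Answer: -58939 + I*√1010 ≈ -58939.0 + 31.78*I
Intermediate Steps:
j(F, K) = (-67 + K)*(5 + F + K) (j(F, K) = (-67 + K)*((F + K) + 5) = (-67 + K)*(5 + F + K))
((√(4762 - 5772) + d(-51)) - 13656) - j(7 - 2*(-1), -190) = ((√(4762 - 5772) - 51) - 13656) - (-335 + (-190)² - 67*(7 - 2*(-1)) - 62*(-190) + (7 - 2*(-1))*(-190)) = ((√(-1010) - 51) - 13656) - (-335 + 36100 - 67*(7 + 2) + 11780 + (7 + 2)*(-190)) = ((I*√1010 - 51) - 13656) - (-335 + 36100 - 67*9 + 11780 + 9*(-190)) = ((-51 + I*√1010) - 13656) - (-335 + 36100 - 603 + 11780 - 1710) = (-13707 + I*√1010) - 1*45232 = (-13707 + I*√1010) - 45232 = -58939 + I*√1010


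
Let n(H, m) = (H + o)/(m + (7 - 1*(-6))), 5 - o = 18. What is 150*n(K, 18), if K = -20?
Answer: -4950/31 ≈ -159.68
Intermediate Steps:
o = -13 (o = 5 - 1*18 = 5 - 18 = -13)
n(H, m) = (-13 + H)/(13 + m) (n(H, m) = (H - 13)/(m + (7 - 1*(-6))) = (-13 + H)/(m + (7 + 6)) = (-13 + H)/(m + 13) = (-13 + H)/(13 + m))
150*n(K, 18) = 150*((-13 - 20)/(13 + 18)) = 150*(-33/31) = -4950/31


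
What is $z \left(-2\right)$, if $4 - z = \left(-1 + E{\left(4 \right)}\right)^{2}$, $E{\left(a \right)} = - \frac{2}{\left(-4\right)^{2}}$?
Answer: $- \frac{175}{32} \approx -5.4688$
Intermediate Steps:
$E{\left(a \right)} = - \frac{1}{8}$ ($E{\left(a \right)} = - \frac{2}{16} = \left(-2\right) \frac{1}{16} = - \frac{1}{8}$)
$z = \frac{175}{64}$ ($z = 4 - \left(-1 - \frac{1}{8}\right)^{2} = 4 - \left(- \frac{9}{8}\right)^{2} = 4 - \frac{81}{64} = \frac{175}{64} \approx 2.7344$)
$z \left(-2\right) = \frac{175}{64} \left(-2\right) = - \frac{175}{32}$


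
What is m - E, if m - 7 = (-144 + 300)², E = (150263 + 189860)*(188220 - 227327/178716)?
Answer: -11440950472014151/178716 ≈ -6.4017e+10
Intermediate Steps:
E = 11440954822497739/178716 (E = 340123*(188220 - 227327*1/178716) = 340123*(188220 - 227327/178716) = 340123*(33637698193/178716) = 11440954822497739/178716 ≈ 6.4018e+10)
m = 24343 (m = 7 + (-144 + 300)² = 7 + 156² = 7 + 24336 = 24343)
m - E = 24343 - 1*11440954822497739/178716 = 24343 - 11440954822497739/178716 = -11440950472014151/178716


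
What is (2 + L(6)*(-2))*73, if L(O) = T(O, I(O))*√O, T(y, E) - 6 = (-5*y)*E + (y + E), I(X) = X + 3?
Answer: 146 + 36354*√6 ≈ 89195.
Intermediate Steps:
I(X) = 3 + X
T(y, E) = 6 + E + y - 5*E*y (T(y, E) = 6 + ((-5*y)*E + (y + E)) = 6 + (-5*E*y + (E + y)) = 6 + (E + y - 5*E*y) = 6 + E + y - 5*E*y)
L(O) = √O*(9 + 2*O - 5*O*(3 + O)) (L(O) = (6 + (3 + O) + O - 5*(3 + O)*O)*√O = (6 + (3 + O) + O - 5*O*(3 + O))*√O = (9 + 2*O - 5*O*(3 + O))*√O = √O*(9 + 2*O - 5*O*(3 + O)))
(2 + L(6)*(-2))*73 = (2 + (√6*(9 - 13*6 - 5*6²))*(-2))*73 = (2 + (√6*(9 - 78 - 5*36))*(-2))*73 = (2 + (√6*(9 - 78 - 180))*(-2))*73 = (2 + (√6*(-249))*(-2))*73 = (2 - 249*√6*(-2))*73 = (2 + 498*√6)*73 = 146 + 36354*√6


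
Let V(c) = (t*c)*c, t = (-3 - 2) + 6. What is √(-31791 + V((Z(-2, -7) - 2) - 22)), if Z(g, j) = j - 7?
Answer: I*√30347 ≈ 174.2*I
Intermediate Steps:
Z(g, j) = -7 + j
t = 1 (t = -5 + 6 = 1)
V(c) = c² (V(c) = (1*c)*c = c*c = c²)
√(-31791 + V((Z(-2, -7) - 2) - 22)) = √(-31791 + (((-7 - 7) - 2) - 22)²) = √(-31791 + ((-14 - 2) - 22)²) = √(-31791 + (-16 - 22)²) = √(-31791 + (-38)²) = √(-31791 + 1444) = √(-30347) = I*√30347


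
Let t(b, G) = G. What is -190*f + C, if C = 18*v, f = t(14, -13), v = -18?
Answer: 2146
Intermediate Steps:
f = -13
C = -324 (C = 18*(-18) = -324)
-190*f + C = -190*(-13) - 324 = 2470 - 324 = 2146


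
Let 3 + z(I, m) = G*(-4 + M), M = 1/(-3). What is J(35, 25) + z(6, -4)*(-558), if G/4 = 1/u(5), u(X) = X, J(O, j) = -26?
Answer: 17912/5 ≈ 3582.4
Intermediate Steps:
M = -⅓ ≈ -0.33333
G = ⅘ (G = 4/5 = 4*(⅕) = ⅘ ≈ 0.80000)
z(I, m) = -97/15 (z(I, m) = -3 + 4*(-4 - ⅓)/5 = -3 + (⅘)*(-13/3) = -3 - 52/15 = -97/15)
J(35, 25) + z(6, -4)*(-558) = -26 - 97/15*(-558) = -26 + 18042/5 = 17912/5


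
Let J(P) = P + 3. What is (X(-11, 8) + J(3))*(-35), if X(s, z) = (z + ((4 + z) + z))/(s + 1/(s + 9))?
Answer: -2870/23 ≈ -124.78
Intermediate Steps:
J(P) = 3 + P
X(s, z) = (4 + 3*z)/(s + 1/(9 + s)) (X(s, z) = (z + (4 + 2*z))/(s + 1/(9 + s)) = (4 + 3*z)/(s + 1/(9 + s)))
(X(-11, 8) + J(3))*(-35) = ((36 + 4*(-11) + 27*8 + 3*(-11)*8)/(1 + (-11)² + 9*(-11)) + (3 + 3))*(-35) = ((36 - 44 + 216 - 264)/(1 + 121 - 99) + 6)*(-35) = (-56/23 + 6)*(-35) = (82/23)*(-35) = -2870/23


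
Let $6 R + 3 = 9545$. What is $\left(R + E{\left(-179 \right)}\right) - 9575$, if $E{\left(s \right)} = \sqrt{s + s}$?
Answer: $- \frac{23954}{3} + i \sqrt{358} \approx -7984.7 + 18.921 i$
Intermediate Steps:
$R = \frac{4771}{3}$ ($R = - \frac{1}{2} + \frac{1}{6} \cdot 9545 = - \frac{1}{2} + \frac{9545}{6} = \frac{4771}{3} \approx 1590.3$)
$E{\left(s \right)} = \sqrt{2} \sqrt{s}$ ($E{\left(s \right)} = \sqrt{2 s} = \sqrt{2} \sqrt{s}$)
$\left(R + E{\left(-179 \right)}\right) - 9575 = \left(\frac{4771}{3} + \sqrt{2} \sqrt{-179}\right) - 9575 = \left(\frac{4771}{3} + \sqrt{2} i \sqrt{179}\right) - 9575 = \left(\frac{4771}{3} + i \sqrt{358}\right) - 9575 = - \frac{23954}{3} + i \sqrt{358}$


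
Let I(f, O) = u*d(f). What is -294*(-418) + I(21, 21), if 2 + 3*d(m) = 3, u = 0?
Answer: 122892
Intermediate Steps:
d(m) = ⅓ (d(m) = -⅔ + (⅓)*3 = -⅔ + 1 = ⅓)
I(f, O) = 0 (I(f, O) = 0*(⅓) = 0)
-294*(-418) + I(21, 21) = -294*(-418) + 0 = 122892 + 0 = 122892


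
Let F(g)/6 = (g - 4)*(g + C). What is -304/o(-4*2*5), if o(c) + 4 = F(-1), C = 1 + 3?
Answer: 152/47 ≈ 3.2340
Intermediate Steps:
C = 4
F(g) = 6*(-4 + g)*(4 + g) (F(g) = 6*((g - 4)*(g + 4)) = 6*((-4 + g)*(4 + g)) = 6*(-4 + g)*(4 + g))
o(c) = -94 (o(c) = -4 + (-96 + 6*(-1)²) = -4 + (-96 + 6*1) = -4 + (-96 + 6) = -4 - 90 = -94)
-304/o(-4*2*5) = -304/(-94) = -304*(-1/94) = 152/47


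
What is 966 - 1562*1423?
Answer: -2221760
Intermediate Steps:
966 - 1562*1423 = 966 - 2222726 = -2221760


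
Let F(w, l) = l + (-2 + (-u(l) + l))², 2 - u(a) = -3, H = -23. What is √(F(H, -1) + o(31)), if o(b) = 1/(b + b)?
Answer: √242234/62 ≈ 7.9383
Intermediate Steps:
o(b) = 1/(2*b)
u(a) = 5 (u(a) = 2 - 1*(-3) = 2 + 3 = 5)
F(w, l) = l + (-7 + l)² (F(w, l) = l + (-2 + (-1*5 + l))² = l + (-2 + (-5 + l))² = l + (-7 + l)²)
√(F(H, -1) + o(31)) = √((-1 + (7 - 1*(-1))²) + (½)/31) = √((-1 + (7 + 1)²) + (½)*(1/31)) = √((-1 + 8²) + 1/62) = √((-1 + 64) + 1/62) = √(63 + 1/62) = √(3907/62) = √242234/62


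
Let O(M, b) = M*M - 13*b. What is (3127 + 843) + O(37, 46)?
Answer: 4741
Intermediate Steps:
O(M, b) = M² - 13*b
(3127 + 843) + O(37, 46) = (3127 + 843) + (37² - 13*46) = 3970 + (1369 - 598) = 3970 + 771 = 4741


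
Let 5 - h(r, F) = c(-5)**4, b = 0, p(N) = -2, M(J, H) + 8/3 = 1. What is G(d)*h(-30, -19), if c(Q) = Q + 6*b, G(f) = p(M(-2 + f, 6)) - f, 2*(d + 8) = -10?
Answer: -6820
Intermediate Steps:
d = -13 (d = -8 + (1/2)*(-10) = -8 - 5 = -13)
M(J, H) = -5/3 (M(J, H) = -8/3 + 1 = -5/3)
G(f) = -2 - f
c(Q) = Q (c(Q) = Q + 6*0 = Q + 0 = Q)
h(r, F) = -620 (h(r, F) = 5 - 1*(-5)**4 = 5 - 1*625 = 5 - 625 = -620)
G(d)*h(-30, -19) = (-2 - 1*(-13))*(-620) = (-2 + 13)*(-620) = 11*(-620) = -6820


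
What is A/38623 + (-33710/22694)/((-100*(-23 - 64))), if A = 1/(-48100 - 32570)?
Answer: -116701145921/683511545391220 ≈ -0.00017074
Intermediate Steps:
A = -1/80670 (A = 1/(-80670) = -1/80670 ≈ -1.2396e-5)
A/38623 + (-33710/22694)/((-100*(-23 - 64))) = -1/80670/38623 + (-33710/22694)/((-100*(-23 - 64))) = -1/80670*1/38623 + (-33710*1/22694)/((-100*(-87))) = -1/3115717410 - 16855/11347/8700 = -1/3115717410 - 16855/11347*1/8700 = -1/3115717410 - 3371/19743780 = -116701145921/683511545391220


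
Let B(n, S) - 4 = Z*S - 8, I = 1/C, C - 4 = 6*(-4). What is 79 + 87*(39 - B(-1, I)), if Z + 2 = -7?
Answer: 75617/20 ≈ 3780.9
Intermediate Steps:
Z = -9 (Z = -2 - 7 = -9)
C = -20 (C = 4 + 6*(-4) = 4 - 24 = -20)
I = -1/20 (I = 1/(-20) = -1/20 ≈ -0.050000)
B(n, S) = -4 - 9*S (B(n, S) = 4 + (-9*S - 8) = 4 + (-8 - 9*S) = -4 - 9*S)
79 + 87*(39 - B(-1, I)) = 79 + 87*(39 - (-4 - 9*(-1/20))) = 79 + 87*(39 - (-4 + 9/20)) = 79 + 87*(39 - 1*(-71/20)) = 79 + 87*(39 + 71/20) = 79 + 87*(851/20) = 79 + 74037/20 = 75617/20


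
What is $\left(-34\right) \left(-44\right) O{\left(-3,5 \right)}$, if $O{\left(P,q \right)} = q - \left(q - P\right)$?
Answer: $-4488$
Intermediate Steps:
$O{\left(P,q \right)} = P$ ($O{\left(P,q \right)} = q + \left(P - q\right) = P$)
$\left(-34\right) \left(-44\right) O{\left(-3,5 \right)} = \left(-34\right) \left(-44\right) \left(-3\right) = 1496 \left(-3\right) = -4488$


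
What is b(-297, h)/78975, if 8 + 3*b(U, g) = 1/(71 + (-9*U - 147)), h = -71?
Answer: -277/8203923 ≈ -3.3764e-5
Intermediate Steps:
b(U, g) = -8/3 + 1/(3*(-76 - 9*U)) (b(U, g) = -8/3 + 1/(3*(71 + (-9*U - 147))) = -8/3 + 1/(3*(71 + (-147 - 9*U))) = -8/3 + 1/(3*(-76 - 9*U)))
b(-297, h)/78975 = ((-203 - 24*(-297))/(76 + 9*(-297)))/78975 = ((-203 + 7128)/(76 - 2673))*(1/78975) = (6925/(-2597))*(1/78975) = -1/2597*6925*(1/78975) = -6925/2597*1/78975 = -277/8203923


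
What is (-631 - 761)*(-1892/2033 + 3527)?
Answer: -9978550608/2033 ≈ -4.9083e+6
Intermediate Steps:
(-631 - 761)*(-1892/2033 + 3527) = -1392*(-1892*1/2033 + 3527) = -1392*(-1892/2033 + 3527) = -1392*7168499/2033 = -9978550608/2033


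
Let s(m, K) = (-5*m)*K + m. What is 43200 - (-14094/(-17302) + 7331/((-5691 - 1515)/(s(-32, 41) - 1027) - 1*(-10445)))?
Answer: 21469920290021086/497006343089 ≈ 43199.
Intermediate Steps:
s(m, K) = m - 5*K*m (s(m, K) = -5*K*m + m = m - 5*K*m)
43200 - (-14094/(-17302) + 7331/((-5691 - 1515)/(s(-32, 41) - 1027) - 1*(-10445))) = 43200 - (-14094/(-17302) + 7331/((-5691 - 1515)/(-32*(1 - 5*41) - 1027) - 1*(-10445))) = 43200 - (-14094*(-1/17302) + 7331/(-7206/(-32*(1 - 205) - 1027) + 10445)) = 43200 - (7047/8651 + 7331/(-7206/(-32*(-204) - 1027) + 10445)) = 43200 - (7047/8651 + 7331/(-7206/(6528 - 1027) + 10445)) = 43200 - (7047/8651 + 7331/(-7206/5501 + 10445)) = 43200 - (7047/8651 + 7331/(57450739/5501)) = 43200 - (7047/8651 + 7331*(5501/57450739)) = 43200 - (7047/8651 + 40327831/57450739) = 43200 - 1*753731423714/497006343089 = 43200 - 753731423714/497006343089 = 21469920290021086/497006343089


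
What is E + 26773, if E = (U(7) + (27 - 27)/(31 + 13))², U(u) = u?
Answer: 26822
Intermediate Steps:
E = 49 (E = (7 + (27 - 27)/(31 + 13))² = (7 + 0/44)² = (7 + 0*(1/44))² = (7 + 0)² = 7² = 49)
E + 26773 = 49 + 26773 = 26822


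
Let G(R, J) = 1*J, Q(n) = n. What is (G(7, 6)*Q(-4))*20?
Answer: -480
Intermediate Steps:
G(R, J) = J
(G(7, 6)*Q(-4))*20 = (6*(-4))*20 = -24*20 = -480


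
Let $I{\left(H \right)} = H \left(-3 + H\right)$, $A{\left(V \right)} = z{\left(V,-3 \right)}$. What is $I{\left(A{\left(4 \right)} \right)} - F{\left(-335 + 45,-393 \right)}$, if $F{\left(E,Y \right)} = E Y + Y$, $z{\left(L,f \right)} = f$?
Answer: $-113559$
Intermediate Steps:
$A{\left(V \right)} = -3$
$F{\left(E,Y \right)} = Y + E Y$
$I{\left(A{\left(4 \right)} \right)} - F{\left(-335 + 45,-393 \right)} = - 3 \left(-3 - 3\right) - - 393 \left(1 + \left(-335 + 45\right)\right) = \left(-3\right) \left(-6\right) - - 393 \left(1 - 290\right) = 18 - \left(-393\right) \left(-289\right) = 18 - 113577 = -113559$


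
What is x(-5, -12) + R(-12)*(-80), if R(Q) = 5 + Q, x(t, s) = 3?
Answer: 563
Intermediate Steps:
x(-5, -12) + R(-12)*(-80) = 3 + (5 - 12)*(-80) = 3 - 7*(-80) = 3 + 560 = 563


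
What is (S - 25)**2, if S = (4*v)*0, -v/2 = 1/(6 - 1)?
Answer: 625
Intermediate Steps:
v = -2/5 (v = -2/(6 - 1) = -2/5 ≈ -0.40000)
S = 0 (S = (4*(-2/5))*0 = -8/5*0 = 0)
(S - 25)**2 = (0 - 25)**2 = (-25)**2 = 625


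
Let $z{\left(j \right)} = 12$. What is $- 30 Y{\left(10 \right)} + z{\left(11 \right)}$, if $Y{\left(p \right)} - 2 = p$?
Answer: $-348$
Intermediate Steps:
$Y{\left(p \right)} = 2 + p$
$- 30 Y{\left(10 \right)} + z{\left(11 \right)} = - 30 \left(2 + 10\right) + 12 = \left(-30\right) 12 + 12 = -360 + 12 = -348$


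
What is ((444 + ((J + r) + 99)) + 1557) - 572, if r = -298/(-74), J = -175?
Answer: 50210/37 ≈ 1357.0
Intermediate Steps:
r = 149/37 (r = -298*(-1/74) = 149/37 ≈ 4.0270)
((444 + ((J + r) + 99)) + 1557) - 572 = ((444 + ((-175 + 149/37) + 99)) + 1557) - 572 = ((444 + (-6326/37 + 99)) + 1557) - 572 = ((444 - 2663/37) + 1557) - 572 = (13765/37 + 1557) - 572 = 71374/37 - 572 = 50210/37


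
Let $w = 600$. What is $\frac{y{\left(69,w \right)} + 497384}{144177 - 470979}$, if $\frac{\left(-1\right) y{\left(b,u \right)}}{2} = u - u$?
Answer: $- \frac{248692}{163401} \approx -1.522$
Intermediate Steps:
$y{\left(b,u \right)} = 0$ ($y{\left(b,u \right)} = - 2 \left(u - u\right) = \left(-2\right) 0 = 0$)
$\frac{y{\left(69,w \right)} + 497384}{144177 - 470979} = \frac{0 + 497384}{144177 - 470979} = \frac{497384}{-326802} = 497384 \left(- \frac{1}{326802}\right) = - \frac{248692}{163401}$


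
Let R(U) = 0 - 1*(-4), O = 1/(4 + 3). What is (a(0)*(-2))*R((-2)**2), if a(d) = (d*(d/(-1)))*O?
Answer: 0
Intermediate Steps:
O = 1/7 ≈ 0.14286
R(U) = 4 (R(U) = 0 + 4 = 4)
a(d) = -d**2/7 (a(d) = (d*(d/(-1)))*(1/7) = (d*(d*(-1)))*(1/7) = (d*(-d))*(1/7) = -d**2*(1/7) = -d**2/7)
(a(0)*(-2))*R((-2)**2) = (-1/7*0**2*(-2))*4 = (-1/7*0*(-2))*4 = (0*(-2))*4 = 0*4 = 0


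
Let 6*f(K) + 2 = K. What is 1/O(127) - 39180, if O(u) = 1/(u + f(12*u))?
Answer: -116398/3 ≈ -38799.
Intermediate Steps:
f(K) = -1/3 + K/6
O(u) = 1/(-1/3 + 3*u) (O(u) = 1/(u + (-1/3 + (12*u)/6)) = 1/(u + (-1/3 + 2*u)) = 1/(-1/3 + 3*u))
1/O(127) - 39180 = 1/(3/(-1 + 9*127)) - 39180 = 1/(3/(-1 + 1143)) - 39180 = 1/(3/1142) - 39180 = 1142/3 - 39180 = -116398/3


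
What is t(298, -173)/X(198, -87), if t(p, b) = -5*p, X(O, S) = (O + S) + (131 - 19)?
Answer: -1490/223 ≈ -6.6816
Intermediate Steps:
X(O, S) = 112 + O + S (X(O, S) = (O + S) + 112 = 112 + O + S)
t(298, -173)/X(198, -87) = (-5*298)/(112 + 198 - 87) = -1490/223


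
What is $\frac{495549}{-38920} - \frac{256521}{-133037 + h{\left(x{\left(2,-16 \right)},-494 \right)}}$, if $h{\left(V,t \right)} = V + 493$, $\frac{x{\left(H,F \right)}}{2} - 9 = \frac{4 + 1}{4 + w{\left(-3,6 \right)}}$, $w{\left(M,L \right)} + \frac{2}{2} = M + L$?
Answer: $- \frac{167065510617}{15473541160} \approx -10.797$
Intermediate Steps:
$w{\left(M,L \right)} = -1 + L + M$ ($w{\left(M,L \right)} = -1 + \left(M + L\right) = -1 + \left(L + M\right) = -1 + L + M$)
$x{\left(H,F \right)} = \frac{59}{3}$ ($x{\left(H,F \right)} = 18 + 2 \frac{4 + 1}{4 - -2} = 18 + 2 \frac{5}{4 + 2} = 18 + 2 \cdot \frac{5}{6} = 18 + \frac{5}{3} = \frac{59}{3}$)
$h{\left(V,t \right)} = 493 + V$
$\frac{495549}{-38920} - \frac{256521}{-133037 + h{\left(x{\left(2,-16 \right)},-494 \right)}} = \frac{495549}{-38920} - \frac{256521}{-133037 + \left(493 + \frac{59}{3}\right)} = 495549 \left(- \frac{1}{38920}\right) - \frac{256521}{-133037 + \frac{1538}{3}} = - \frac{495549}{38920} - \frac{256521}{- \frac{397573}{3}} = - \frac{495549}{38920} - - \frac{769563}{397573} = - \frac{495549}{38920} + \frac{769563}{397573} = - \frac{167065510617}{15473541160}$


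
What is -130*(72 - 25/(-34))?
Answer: -160745/17 ≈ -9455.6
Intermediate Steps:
-130*(72 - 25/(-34)) = -130*(72 - 25*(-1/34)) = -130*(72 + 25/34) = -130*2473/34 = -160745/17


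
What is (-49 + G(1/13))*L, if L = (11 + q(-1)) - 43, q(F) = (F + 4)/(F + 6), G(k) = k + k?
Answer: 19939/13 ≈ 1533.8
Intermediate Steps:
G(k) = 2*k
q(F) = (4 + F)/(6 + F)
L = -157/5 (L = (11 + (4 - 1)/(6 - 1)) - 43 = (11 + 3/5) - 43 = (11 + (⅕)*3) - 43 = (11 + ⅗) - 43 = 58/5 - 43 = -157/5 ≈ -31.400)
(-49 + G(1/13))*L = (-49 + 2/13)*(-157/5) = -635/13*(-157/5) = 19939/13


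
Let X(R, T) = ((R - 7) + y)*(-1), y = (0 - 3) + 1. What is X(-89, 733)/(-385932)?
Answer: -49/192966 ≈ -0.00025393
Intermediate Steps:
y = -2 (y = -3 + 1 = -2)
X(R, T) = 9 - R (X(R, T) = ((R - 7) - 2)*(-1) = ((-7 + R) - 2)*(-1) = (-9 + R)*(-1) = 9 - R)
X(-89, 733)/(-385932) = (9 - 1*(-89))/(-385932) = (9 + 89)*(-1/385932) = 98*(-1/385932) = -49/192966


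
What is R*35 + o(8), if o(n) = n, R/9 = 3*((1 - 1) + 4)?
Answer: 3788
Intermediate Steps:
R = 108 (R = 9*(3*((1 - 1) + 4)) = 9*(3*(0 + 4)) = 9*(3*4) = 9*12 = 108)
R*35 + o(8) = 108*35 + 8 = 3780 + 8 = 3788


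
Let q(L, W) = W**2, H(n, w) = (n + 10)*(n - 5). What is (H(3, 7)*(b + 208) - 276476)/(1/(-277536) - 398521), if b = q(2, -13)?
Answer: 79452451008/110603924257 ≈ 0.71835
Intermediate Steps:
H(n, w) = (-5 + n)*(10 + n) (H(n, w) = (10 + n)*(-5 + n) = (-5 + n)*(10 + n))
b = 169 (b = (-13)**2 = 169)
(H(3, 7)*(b + 208) - 276476)/(1/(-277536) - 398521) = ((-50 + 3**2 + 5*3)*(169 + 208) - 276476)/(1/(-277536) - 398521) = ((-50 + 9 + 15)*377 - 276476)/(-1/277536 - 398521) = (-26*377 - 276476)/(-110603924257/277536) = (-9802 - 276476)*(-277536/110603924257) = -286278*(-277536/110603924257) = 79452451008/110603924257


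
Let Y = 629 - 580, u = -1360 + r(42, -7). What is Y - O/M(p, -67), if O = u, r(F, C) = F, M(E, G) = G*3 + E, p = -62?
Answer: 11569/263 ≈ 43.989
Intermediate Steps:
M(E, G) = E + 3*G (M(E, G) = 3*G + E = E + 3*G)
u = -1318 (u = -1360 + 42 = -1318)
O = -1318
Y = 49
Y - O/M(p, -67) = 49 - (-1318)/(-62 + 3*(-67)) = 49 - (-1318)/(-62 - 201) = 49 - (-1318)/(-263) = 49 - (-1318)*(-1)/263 = 49 - 1*1318/263 = 49 - 1318/263 = 11569/263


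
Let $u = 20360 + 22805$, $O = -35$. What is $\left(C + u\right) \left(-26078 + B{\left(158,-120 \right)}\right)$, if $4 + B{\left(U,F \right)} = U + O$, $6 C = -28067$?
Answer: $- \frac{1998176719}{2} \approx -9.9909 \cdot 10^{8}$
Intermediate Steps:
$C = - \frac{28067}{6}$ ($C = \frac{1}{6} \left(-28067\right) = - \frac{28067}{6} \approx -4677.8$)
$B{\left(U,F \right)} = -39 + U$ ($B{\left(U,F \right)} = -4 + \left(U - 35\right) = -4 + \left(-35 + U\right) = -39 + U$)
$u = 43165$
$\left(C + u\right) \left(-26078 + B{\left(158,-120 \right)}\right) = \left(- \frac{28067}{6} + 43165\right) \left(-26078 + \left(-39 + 158\right)\right) = \frac{230923 \left(-26078 + 119\right)}{6} = \frac{230923}{6} \left(-25959\right) = - \frac{1998176719}{2}$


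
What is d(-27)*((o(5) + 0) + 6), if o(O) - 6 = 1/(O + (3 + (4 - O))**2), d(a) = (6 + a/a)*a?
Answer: -2289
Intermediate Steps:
d(a) = 7*a (d(a) = (6 + 1)*a = 7*a)
o(O) = 6 + 1/(O + (7 - O)**2) (o(O) = 6 + 1/(O + (3 + (4 - O))**2) = 6 + 1/(O + (7 - O)**2))
d(-27)*((o(5) + 0) + 6) = (7*(-27))*(((1 + 6*5 + 6*(-7 + 5)**2)/(5 + (-7 + 5)**2) + 0) + 6) = -189*(((1 + 30 + 6*(-2)**2)/(5 + (-2)**2) + 0) + 6) = -189*(((1 + 30 + 6*4)/(5 + 4) + 0) + 6) = -189*(((1 + 30 + 24)/9 + 0) + 6) = -189*(((1/9)*55 + 0) + 6) = -189*((55/9 + 0) + 6) = -189*(55/9 + 6) = -189*109/9 = -2289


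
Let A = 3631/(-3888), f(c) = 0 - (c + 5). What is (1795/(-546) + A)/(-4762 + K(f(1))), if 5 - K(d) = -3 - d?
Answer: 1493581/1684126080 ≈ 0.00088686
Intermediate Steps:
f(c) = -5 - c (f(c) = 0 - (5 + c) = 0 + (-5 - c) = -5 - c)
A = -3631/3888 (A = 3631*(-1/3888) = -3631/3888 ≈ -0.93390)
K(d) = 8 + d (K(d) = 5 - (-3 - d) = 5 + (3 + d) = 8 + d)
(1795/(-546) + A)/(-4762 + K(f(1))) = (1795/(-546) - 3631/3888)/(-4762 + (8 + (-5 - 1*1))) = (1795*(-1/546) - 3631/3888)/(-4762 + (8 + (-5 - 1))) = (-1795/546 - 3631/3888)/(-4762 + (8 - 6)) = -1493581/(353808*(-4762 + 2)) = -1493581/353808/(-4760) = -1493581/353808*(-1/4760) = 1493581/1684126080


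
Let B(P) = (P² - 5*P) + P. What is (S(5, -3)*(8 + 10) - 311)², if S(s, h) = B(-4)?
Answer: 70225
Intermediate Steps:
B(P) = P² - 4*P
S(s, h) = 32 (S(s, h) = -4*(-4 - 4) = -4*(-8) = 32)
(S(5, -3)*(8 + 10) - 311)² = (32*(8 + 10) - 311)² = (32*18 - 311)² = (576 - 311)² = 265² = 70225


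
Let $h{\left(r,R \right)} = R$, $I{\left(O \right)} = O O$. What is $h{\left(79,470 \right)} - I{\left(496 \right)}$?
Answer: $-245546$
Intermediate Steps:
$I{\left(O \right)} = O^{2}$
$h{\left(79,470 \right)} - I{\left(496 \right)} = 470 - 496^{2} = 470 - 246016 = -245546$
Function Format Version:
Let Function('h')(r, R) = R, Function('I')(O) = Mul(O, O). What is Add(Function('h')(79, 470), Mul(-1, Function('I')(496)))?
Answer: -245546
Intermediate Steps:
Function('I')(O) = Pow(O, 2)
Add(Function('h')(79, 470), Mul(-1, Function('I')(496))) = Add(470, Mul(-1, Pow(496, 2))) = Add(470, Mul(-1, 246016)) = Add(470, -246016) = -245546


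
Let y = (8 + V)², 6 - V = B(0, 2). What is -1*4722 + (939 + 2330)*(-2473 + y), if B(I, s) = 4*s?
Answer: -7971275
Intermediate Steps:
V = -2 (V = 6 - 4*2 = 6 - 1*8 = 6 - 8 = -2)
y = 36 (y = (8 - 2)² = 6² = 36)
-1*4722 + (939 + 2330)*(-2473 + y) = -1*4722 + (939 + 2330)*(-2473 + 36) = -4722 + 3269*(-2437) = -4722 - 7966553 = -7971275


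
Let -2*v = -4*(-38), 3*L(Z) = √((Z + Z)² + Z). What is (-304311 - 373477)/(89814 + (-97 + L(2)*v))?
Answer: -60809105996/8049128537 - 51511888*√2/8049128537 ≈ -7.5638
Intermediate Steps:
L(Z) = √(Z + 4*Z²)/3 (L(Z) = √((Z + Z)² + Z)/3 = √((2*Z)² + Z)/3 = √(4*Z² + Z)/3 = √(Z + 4*Z²)/3)
v = -76 (v = -(-2)*(-38) = -½*152 = -76)
(-304311 - 373477)/(89814 + (-97 + L(2)*v)) = (-304311 - 373477)/(89814 + (-97 + (√(2*(1 + 4*2))/3)*(-76))) = -677788/(89814 + (-97 + (√(2*(1 + 8))/3)*(-76))) = -677788/(89814 + (-97 + (√(2*9)/3)*(-76))) = -677788/(89814 + (-97 + (√18/3)*(-76))) = -677788/(89814 + (-97 + ((3*√2)/3)*(-76))) = -677788/(89814 + (-97 + √2*(-76))) = -677788/(89814 + (-97 - 76*√2)) = -677788/(89717 - 76*√2)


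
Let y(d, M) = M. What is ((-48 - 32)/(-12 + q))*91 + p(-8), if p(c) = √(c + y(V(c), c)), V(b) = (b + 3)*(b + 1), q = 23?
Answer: -7280/11 + 4*I ≈ -661.82 + 4.0*I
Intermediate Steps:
V(b) = (1 + b)*(3 + b) (V(b) = (3 + b)*(1 + b) = (1 + b)*(3 + b))
p(c) = √2*√c (p(c) = √(c + c) = √(2*c) = √2*√c)
((-48 - 32)/(-12 + q))*91 + p(-8) = ((-48 - 32)/(-12 + 23))*91 + √2*√(-8) = -80/11*91 + √2*(2*I*√2) = -80*1/11*91 + 4*I = -80/11*91 + 4*I = -7280/11 + 4*I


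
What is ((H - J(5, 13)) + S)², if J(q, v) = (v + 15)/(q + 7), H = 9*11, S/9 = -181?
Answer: 21132409/9 ≈ 2.3480e+6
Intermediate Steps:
S = -1629 (S = 9*(-181) = -1629)
H = 99
J(q, v) = (15 + v)/(7 + q)
((H - J(5, 13)) + S)² = ((99 - (15 + 13)/(7 + 5)) - 1629)² = ((99 - 28/12) - 1629)² = ((99 - 1*7/3) - 1629)² = ((99 - 7/3) - 1629)² = (290/3 - 1629)² = (-4597/3)² = 21132409/9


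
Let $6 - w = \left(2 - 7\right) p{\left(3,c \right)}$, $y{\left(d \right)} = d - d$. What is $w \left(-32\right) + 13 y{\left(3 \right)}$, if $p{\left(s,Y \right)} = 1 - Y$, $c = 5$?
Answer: $448$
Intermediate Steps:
$y{\left(d \right)} = 0$
$w = -14$ ($w = 6 - \left(2 - 7\right) \left(1 - 5\right) = 6 - - 5 \left(1 - 5\right) = 6 - \left(-5\right) \left(-4\right) = 6 - 20 = -14$)
$w \left(-32\right) + 13 y{\left(3 \right)} = \left(-14\right) \left(-32\right) + 13 \cdot 0 = 448 + 0 = 448$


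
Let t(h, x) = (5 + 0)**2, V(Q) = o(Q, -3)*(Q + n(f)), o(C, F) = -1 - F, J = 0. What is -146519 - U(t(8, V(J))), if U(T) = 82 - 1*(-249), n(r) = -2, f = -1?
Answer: -146850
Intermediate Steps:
V(Q) = -4 + 2*Q (V(Q) = (-1 - 1*(-3))*(Q - 2) = (-1 + 3)*(-2 + Q) = 2*(-2 + Q) = -4 + 2*Q)
t(h, x) = 25 (t(h, x) = 5**2 = 25)
U(T) = 331 (U(T) = 82 + 249 = 331)
-146519 - U(t(8, V(J))) = -146519 - 1*331 = -146519 - 331 = -146850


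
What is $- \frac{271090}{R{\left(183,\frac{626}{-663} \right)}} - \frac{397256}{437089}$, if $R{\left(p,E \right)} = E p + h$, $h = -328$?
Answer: $\frac{13071212544333}{24187193993} \approx 540.42$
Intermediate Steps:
$R{\left(p,E \right)} = -328 + E p$ ($R{\left(p,E \right)} = E p - 328 = -328 + E p$)
$- \frac{271090}{R{\left(183,\frac{626}{-663} \right)}} - \frac{397256}{437089} = - \frac{271090}{-328 + \frac{626}{-663} \cdot 183} - \frac{397256}{437089} = - \frac{271090}{-328 + 626 \left(- \frac{1}{663}\right) 183} - \frac{397256}{437089} = - \frac{271090}{-328 - \frac{38186}{221}} - \frac{397256}{437089} = - \frac{271090}{- \frac{110674}{221}} - \frac{397256}{437089} = \left(-271090\right) \left(- \frac{221}{110674}\right) - \frac{397256}{437089} = \frac{29955445}{55337} - \frac{397256}{437089} = \frac{13071212544333}{24187193993}$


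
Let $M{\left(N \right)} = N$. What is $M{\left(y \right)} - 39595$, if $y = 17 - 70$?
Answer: $-39648$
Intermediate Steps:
$y = -53$
$M{\left(y \right)} - 39595 = -53 - 39595 = -39648$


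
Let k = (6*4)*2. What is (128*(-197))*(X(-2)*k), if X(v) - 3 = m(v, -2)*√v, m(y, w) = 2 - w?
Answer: -3631104 - 4841472*I*√2 ≈ -3.6311e+6 - 6.8469e+6*I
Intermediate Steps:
X(v) = 3 + 4*√v (X(v) = 3 + (2 - 1*(-2))*√v = 3 + (2 + 2)*√v = 3 + 4*√v)
k = 48 (k = 24*2 = 48)
(128*(-197))*(X(-2)*k) = (128*(-197))*((3 + 4*√(-2))*48) = -25216*(3 + 4*(I*√2))*48 = -25216*(3 + 4*I*√2)*48 = -25216*(144 + 192*I*√2) = -3631104 - 4841472*I*√2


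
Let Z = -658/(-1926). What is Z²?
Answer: 108241/927369 ≈ 0.11672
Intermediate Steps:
Z = 329/963 (Z = -658*(-1/1926) = 329/963 ≈ 0.34164)
Z² = (329/963)² = 108241/927369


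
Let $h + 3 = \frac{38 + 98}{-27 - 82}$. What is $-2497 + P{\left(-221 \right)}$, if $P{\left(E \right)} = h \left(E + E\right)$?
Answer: $- \frac{67527}{109} \approx -619.51$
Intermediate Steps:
$h = - \frac{463}{109}$ ($h = -3 + \frac{38 + 98}{-27 - 82} = -3 + \frac{136}{-109} = -3 + 136 \left(- \frac{1}{109}\right) = -3 - \frac{136}{109} = - \frac{463}{109} \approx -4.2477$)
$P{\left(E \right)} = - \frac{926 E}{109}$ ($P{\left(E \right)} = - \frac{463 \left(E + E\right)}{109} = - \frac{463 \cdot 2 E}{109} = - \frac{926 E}{109}$)
$-2497 + P{\left(-221 \right)} = -2497 - - \frac{204646}{109} = -2497 + \frac{204646}{109} = - \frac{67527}{109}$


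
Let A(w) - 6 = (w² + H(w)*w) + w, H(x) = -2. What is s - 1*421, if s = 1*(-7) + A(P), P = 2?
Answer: -420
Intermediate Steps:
A(w) = 6 + w² - w (A(w) = 6 + ((w² - 2*w) + w) = 6 + (w² - w) = 6 + w² - w)
s = 1 (s = 1*(-7) + (6 + 2² - 1*2) = -7 + (6 + 4 - 2) = -7 + 8 = 1)
s - 1*421 = 1 - 1*421 = 1 - 421 = -420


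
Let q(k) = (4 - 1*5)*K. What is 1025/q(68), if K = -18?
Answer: 1025/18 ≈ 56.944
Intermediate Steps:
q(k) = 18 (q(k) = (4 - 1*5)*(-18) = (4 - 5)*(-18) = -1*(-18) = 18)
1025/q(68) = 1025/18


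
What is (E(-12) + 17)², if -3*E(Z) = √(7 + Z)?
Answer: (51 - I*√5)²/9 ≈ 288.44 - 25.342*I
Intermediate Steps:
E(Z) = -√(7 + Z)/3
(E(-12) + 17)² = (-√(7 - 12)/3 + 17)² = (-I*√5/3 + 17)² = (17 - I*√5/3)²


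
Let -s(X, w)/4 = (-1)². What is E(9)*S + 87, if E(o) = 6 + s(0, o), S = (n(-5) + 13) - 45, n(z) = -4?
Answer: 15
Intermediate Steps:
s(X, w) = -4 (s(X, w) = -4*(-1)² = -4*1 = -4)
S = -36 (S = (-4 + 13) - 45 = 9 - 45 = -36)
E(o) = 2 (E(o) = 6 - 4 = 2)
E(9)*S + 87 = 2*(-36) + 87 = -72 + 87 = 15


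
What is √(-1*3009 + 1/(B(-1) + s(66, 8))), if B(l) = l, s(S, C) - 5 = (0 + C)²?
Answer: 11*I*√28747/34 ≈ 54.854*I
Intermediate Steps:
s(S, C) = 5 + C² (s(S, C) = 5 + (0 + C)² = 5 + C²)
√(-1*3009 + 1/(B(-1) + s(66, 8))) = √(-1*3009 + 1/(-1 + (5 + 8²))) = √(-3009 + 1/(-1 + (5 + 64))) = √(-3009 + 1/(-1 + 69)) = √(-3009 + 1/68) = √(-204611/68) = 11*I*√28747/34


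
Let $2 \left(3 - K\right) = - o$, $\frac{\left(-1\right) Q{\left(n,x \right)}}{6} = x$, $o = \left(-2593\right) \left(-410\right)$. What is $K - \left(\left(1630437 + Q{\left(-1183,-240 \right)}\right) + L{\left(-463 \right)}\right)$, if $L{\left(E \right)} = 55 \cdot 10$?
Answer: $-1100859$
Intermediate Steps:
$o = 1063130$
$Q{\left(n,x \right)} = - 6 x$
$L{\left(E \right)} = 550$
$K = 531568$ ($K = 3 - \frac{\left(-1\right) 1063130}{2} = 3 - -531565 = 3 + 531565 = 531568$)
$K - \left(\left(1630437 + Q{\left(-1183,-240 \right)}\right) + L{\left(-463 \right)}\right) = 531568 - \left(\left(1630437 - -1440\right) + 550\right) = 531568 - \left(\left(1630437 + 1440\right) + 550\right) = 531568 - \left(1631877 + 550\right) = 531568 - 1632427 = -1100859$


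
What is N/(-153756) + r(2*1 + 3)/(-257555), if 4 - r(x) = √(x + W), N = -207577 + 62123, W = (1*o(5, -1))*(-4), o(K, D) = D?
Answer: 18731125607/19800313290 ≈ 0.94600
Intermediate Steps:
W = 4 (W = (1*(-1))*(-4) = -1*(-4) = 4)
N = -145454
r(x) = 4 - √(4 + x) (r(x) = 4 - √(x + 4) = 4 - √(4 + x))
N/(-153756) + r(2*1 + 3)/(-257555) = -145454/(-153756) + (4 - √(4 + (2*1 + 3)))/(-257555) = -145454*(-1/153756) + (4 - √(4 + (2 + 3)))*(-1/257555) = 72727/76878 + (4 - √(4 + 5))*(-1/257555) = 72727/76878 + (4 - √9)*(-1/257555) = 72727/76878 + (4 - 1*3)*(-1/257555) = 72727/76878 + (4 - 3)*(-1/257555) = 72727/76878 + 1*(-1/257555) = 72727/76878 - 1/257555 = 18731125607/19800313290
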